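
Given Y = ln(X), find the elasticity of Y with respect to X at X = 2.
Elasticity = 1/ln(2) ≈ 1.4427

Elasticity = (dY/dX) · (X/Y)

dY/dX = 1/X
At X = 2: dY/dX = 1/2, Y = ln(2)

Elasticity = (1/2) · (2 / (ln(2))) = 1/ln(2) ≈ 1.4427

Interpretation: for a small percentage change in X, the percentage change in Y is approximately 1.44 times as large.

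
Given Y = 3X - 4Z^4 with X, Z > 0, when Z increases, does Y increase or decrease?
Y decreases

Taking the partial derivative:
∂Y/∂Z = -16Z^3

∂Y/∂Z = -16Z^3 < 0 (assuming positive values)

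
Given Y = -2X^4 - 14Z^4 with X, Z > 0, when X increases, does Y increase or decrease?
Y decreases

Taking the partial derivative:
∂Y/∂X = -8X^3

∂Y/∂X = -8X^3 < 0 (assuming positive values)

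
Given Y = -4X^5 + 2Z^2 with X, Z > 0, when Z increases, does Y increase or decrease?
Y increases

Taking the partial derivative:
∂Y/∂Z = 4Z

∂Y/∂Z = 4Z > 0 (assuming positive values)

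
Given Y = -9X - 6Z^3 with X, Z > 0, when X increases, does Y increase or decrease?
Y decreases

Taking the partial derivative:
∂Y/∂X = -9

∂Y/∂X = -9 < 0 (assuming positive values)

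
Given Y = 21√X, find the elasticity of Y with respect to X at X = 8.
Elasticity = 1/2

Elasticity = (dY/dX) · (X/Y)

dY/dX = 21/(2·√X)
At X = 8: dY/dX = 21·√2/8, Y = 42·√2

Elasticity = (21·√2/8) · (8 / (42·√2)) = 1/2

Interpretation: for a small percentage change in X, the percentage change in Y is approximately 0.50 times as large.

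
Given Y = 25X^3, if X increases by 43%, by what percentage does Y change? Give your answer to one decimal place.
192.4%

For Y = 25X^3:
If X → X(1 + 0.43)
Then Y → Y · (1 + 0.43)^3
     ≈ Y · 2.9242

Percentage change = ((1 + 0.43)^3 − 1) × 100% ≈ 192.4%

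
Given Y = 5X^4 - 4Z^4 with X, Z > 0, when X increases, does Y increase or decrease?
Y increases

Taking the partial derivative:
∂Y/∂X = 20X^3

∂Y/∂X = 20X^3 > 0 (assuming positive values)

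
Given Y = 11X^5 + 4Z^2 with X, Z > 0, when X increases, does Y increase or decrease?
Y increases

Taking the partial derivative:
∂Y/∂X = 55X^4

∂Y/∂X = 55X^4 > 0 (assuming positive values)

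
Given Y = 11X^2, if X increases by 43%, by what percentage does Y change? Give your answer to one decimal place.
104.5%

For Y = 11X^2:
If X → X(1 + 0.43)
Then Y → Y · (1 + 0.43)^2
     = Y · 2.0449

Percentage change = ((1 + 0.43)^2 − 1) × 100% ≈ 104.5%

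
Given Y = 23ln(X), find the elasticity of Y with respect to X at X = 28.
Elasticity = 1/ln(28) ≈ 0.3001

Elasticity = (dY/dX) · (X/Y)

dY/dX = 23/X
At X = 28: dY/dX = 23/28, Y = 23·ln(28)

Elasticity = (23/28) · (28 / (23·ln(28))) = 1/ln(28) ≈ 0.3001

Interpretation: for a small percentage change in X, the percentage change in Y is approximately 0.30 times as large.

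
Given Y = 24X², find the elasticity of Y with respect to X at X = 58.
Elasticity = 2

Elasticity = (dY/dX) · (X/Y)

dY/dX = 48·X
At X = 58: dY/dX = 2784, Y = 80736

Elasticity = 2784 · (58 / 80736) = 2

Interpretation: for a small percentage change in X, the percentage change in Y is approximately 2.00 times as large.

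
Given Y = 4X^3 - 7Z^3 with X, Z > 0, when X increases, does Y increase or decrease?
Y increases

Taking the partial derivative:
∂Y/∂X = 12X^2

∂Y/∂X = 12X^2 > 0 (assuming positive values)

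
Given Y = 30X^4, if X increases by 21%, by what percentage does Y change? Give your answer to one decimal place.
114.4%

For Y = 30X^4:
If X → X(1 + 0.21)
Then Y → Y · (1 + 0.21)^4
     ≈ Y · 2.1436

Percentage change = ((1 + 0.21)^4 − 1) × 100% ≈ 114.4%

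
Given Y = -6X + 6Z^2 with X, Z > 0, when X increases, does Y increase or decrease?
Y decreases

Taking the partial derivative:
∂Y/∂X = -6

∂Y/∂X = -6 < 0 (assuming positive values)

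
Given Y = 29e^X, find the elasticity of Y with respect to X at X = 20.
Elasticity = 20

Elasticity = (dY/dX) · (X/Y)

dY/dX = 29·e^X
At X = 20: dY/dX = 29·e^20, Y = 29·e^20

Elasticity = (29·e^20) · (20 / (29·e^20)) = 20

Interpretation: for a small percentage change in X, the percentage change in Y is approximately 20.00 times as large.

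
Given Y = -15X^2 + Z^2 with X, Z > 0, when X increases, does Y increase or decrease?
Y decreases

Taking the partial derivative:
∂Y/∂X = -30X

∂Y/∂X = -30X < 0 (assuming positive values)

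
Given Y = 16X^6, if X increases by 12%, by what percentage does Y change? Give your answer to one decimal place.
97.4%

For Y = 16X^6:
If X → X(1 + 0.12)
Then Y → Y · (1 + 0.12)^6
     ≈ Y · 1.9738

Percentage change = ((1 + 0.12)^6 − 1) × 100% ≈ 97.4%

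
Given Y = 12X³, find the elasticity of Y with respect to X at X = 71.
Elasticity = 3

Elasticity = (dY/dX) · (X/Y)

dY/dX = 36·X²
At X = 71: dY/dX = 181476, Y = 4294932

Elasticity = 181476 · (71 / 4294932) = 3

Interpretation: for a small percentage change in X, the percentage change in Y is approximately 3.00 times as large.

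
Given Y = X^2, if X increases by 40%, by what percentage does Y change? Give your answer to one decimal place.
96.0%

For Y = X^2:
If X → X(1 + 0.4)
Then Y → Y · (1 + 0.4)^2
     = Y · 1.9600

Percentage change = ((1 + 0.4)^2 − 1) × 100% = 96.0%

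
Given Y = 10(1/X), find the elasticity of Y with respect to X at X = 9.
Elasticity = -1

Elasticity = (dY/dX) · (X/Y)

dY/dX = -10/X²
At X = 9: dY/dX = -10/81, Y = 10/9

Elasticity = (-10/81) · (9 / (10/9)) = -1

Interpretation: for a small percentage change in X, the percentage change in Y is approximately -1.00 times as large.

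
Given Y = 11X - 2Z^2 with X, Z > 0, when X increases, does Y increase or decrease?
Y increases

Taking the partial derivative:
∂Y/∂X = 11

∂Y/∂X = 11 > 0 (assuming positive values)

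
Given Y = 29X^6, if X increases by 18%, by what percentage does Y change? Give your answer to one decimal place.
170.0%

For Y = 29X^6:
If X → X(1 + 0.18)
Then Y → Y · (1 + 0.18)^6
     ≈ Y · 2.6996

Percentage change = ((1 + 0.18)^6 − 1) × 100% ≈ 170.0%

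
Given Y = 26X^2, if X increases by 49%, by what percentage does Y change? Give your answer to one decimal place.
122.0%

For Y = 26X^2:
If X → X(1 + 0.49)
Then Y → Y · (1 + 0.49)^2
     = Y · 2.2201

Percentage change = ((1 + 0.49)^2 − 1) × 100% ≈ 122.0%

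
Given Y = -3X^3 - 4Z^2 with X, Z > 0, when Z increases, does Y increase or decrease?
Y decreases

Taking the partial derivative:
∂Y/∂Z = -8Z

∂Y/∂Z = -8Z < 0 (assuming positive values)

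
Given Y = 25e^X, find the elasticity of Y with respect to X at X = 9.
Elasticity = 9

Elasticity = (dY/dX) · (X/Y)

dY/dX = 25·e^X
At X = 9: dY/dX = 25·e^9, Y = 25·e^9

Elasticity = (25·e^9) · (9 / (25·e^9)) = 9

Interpretation: for a small percentage change in X, the percentage change in Y is approximately 9.00 times as large.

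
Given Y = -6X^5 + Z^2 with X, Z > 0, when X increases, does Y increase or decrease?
Y decreases

Taking the partial derivative:
∂Y/∂X = -30X^4

∂Y/∂X = -30X^4 < 0 (assuming positive values)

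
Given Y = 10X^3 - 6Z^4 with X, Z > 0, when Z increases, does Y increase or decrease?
Y decreases

Taking the partial derivative:
∂Y/∂Z = -24Z^3

∂Y/∂Z = -24Z^3 < 0 (assuming positive values)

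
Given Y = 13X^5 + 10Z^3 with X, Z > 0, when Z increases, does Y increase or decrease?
Y increases

Taking the partial derivative:
∂Y/∂Z = 30Z^2

∂Y/∂Z = 30Z^2 > 0 (assuming positive values)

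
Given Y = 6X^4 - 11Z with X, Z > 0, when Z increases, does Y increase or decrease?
Y decreases

Taking the partial derivative:
∂Y/∂Z = -11

∂Y/∂Z = -11 < 0 (assuming positive values)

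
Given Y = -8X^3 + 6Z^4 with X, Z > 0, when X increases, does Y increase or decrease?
Y decreases

Taking the partial derivative:
∂Y/∂X = -24X^2

∂Y/∂X = -24X^2 < 0 (assuming positive values)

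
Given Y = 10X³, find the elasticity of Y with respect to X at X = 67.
Elasticity = 3

Elasticity = (dY/dX) · (X/Y)

dY/dX = 30·X²
At X = 67: dY/dX = 134670, Y = 3007630

Elasticity = 134670 · (67 / 3007630) = 3

Interpretation: for a small percentage change in X, the percentage change in Y is approximately 3.00 times as large.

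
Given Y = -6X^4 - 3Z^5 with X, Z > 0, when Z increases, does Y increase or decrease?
Y decreases

Taking the partial derivative:
∂Y/∂Z = -15Z^4

∂Y/∂Z = -15Z^4 < 0 (assuming positive values)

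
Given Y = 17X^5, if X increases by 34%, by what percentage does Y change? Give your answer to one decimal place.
332.0%

For Y = 17X^5:
If X → X(1 + 0.34)
Then Y → Y · (1 + 0.34)^5
     ≈ Y · 4.3204

Percentage change = ((1 + 0.34)^5 − 1) × 100% ≈ 332.0%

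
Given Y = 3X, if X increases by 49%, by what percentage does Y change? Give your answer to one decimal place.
49.0%

For Y = 3X:
If X → X(1 + 0.49)
Then Y → Y · (1 + 0.49)^1
     = Y · 1.4900

Percentage change = ((1 + 0.49)^1 − 1) × 100% = 49.0%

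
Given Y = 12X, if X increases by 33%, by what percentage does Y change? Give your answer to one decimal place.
33.0%

For Y = 12X:
If X → X(1 + 0.33)
Then Y → Y · (1 + 0.33)^1
     = Y · 1.3300

Percentage change = ((1 + 0.33)^1 − 1) × 100% = 33.0%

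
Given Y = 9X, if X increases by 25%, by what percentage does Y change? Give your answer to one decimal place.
25.0%

For Y = 9X:
If X → X(1 + 0.25)
Then Y → Y · (1 + 0.25)^1
     = Y · 1.2500

Percentage change = ((1 + 0.25)^1 − 1) × 100% = 25.0%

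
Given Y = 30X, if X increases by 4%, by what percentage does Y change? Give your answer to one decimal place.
4.0%

For Y = 30X:
If X → X(1 + 0.04)
Then Y → Y · (1 + 0.04)^1
     = Y · 1.0400

Percentage change = ((1 + 0.04)^1 − 1) × 100% = 4.0%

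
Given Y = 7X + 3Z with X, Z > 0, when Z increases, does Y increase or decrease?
Y increases

Taking the partial derivative:
∂Y/∂Z = 3

∂Y/∂Z = 3 > 0 (assuming positive values)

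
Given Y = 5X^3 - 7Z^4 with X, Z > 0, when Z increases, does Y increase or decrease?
Y decreases

Taking the partial derivative:
∂Y/∂Z = -28Z^3

∂Y/∂Z = -28Z^3 < 0 (assuming positive values)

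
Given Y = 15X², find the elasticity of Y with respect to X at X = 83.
Elasticity = 2

Elasticity = (dY/dX) · (X/Y)

dY/dX = 30·X
At X = 83: dY/dX = 2490, Y = 103335

Elasticity = 2490 · (83 / 103335) = 2

Interpretation: for a small percentage change in X, the percentage change in Y is approximately 2.00 times as large.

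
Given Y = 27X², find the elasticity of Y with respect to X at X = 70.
Elasticity = 2

Elasticity = (dY/dX) · (X/Y)

dY/dX = 54·X
At X = 70: dY/dX = 3780, Y = 132300

Elasticity = 3780 · (70 / 132300) = 2

Interpretation: for a small percentage change in X, the percentage change in Y is approximately 2.00 times as large.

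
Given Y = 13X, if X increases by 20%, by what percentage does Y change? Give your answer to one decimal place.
20.0%

For Y = 13X:
If X → X(1 + 0.2)
Then Y → Y · (1 + 0.2)^1
     = Y · 1.2000

Percentage change = ((1 + 0.2)^1 − 1) × 100% = 20.0%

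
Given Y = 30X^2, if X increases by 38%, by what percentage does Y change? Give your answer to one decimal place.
90.4%

For Y = 30X^2:
If X → X(1 + 0.38)
Then Y → Y · (1 + 0.38)^2
     = Y · 1.9044

Percentage change = ((1 + 0.38)^2 − 1) × 100% ≈ 90.4%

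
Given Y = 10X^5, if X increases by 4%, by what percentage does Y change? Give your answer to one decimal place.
21.7%

For Y = 10X^5:
If X → X(1 + 0.04)
Then Y → Y · (1 + 0.04)^5
     ≈ Y · 1.2167

Percentage change = ((1 + 0.04)^5 − 1) × 100% ≈ 21.7%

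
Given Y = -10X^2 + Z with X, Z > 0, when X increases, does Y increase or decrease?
Y decreases

Taking the partial derivative:
∂Y/∂X = -20X

∂Y/∂X = -20X < 0 (assuming positive values)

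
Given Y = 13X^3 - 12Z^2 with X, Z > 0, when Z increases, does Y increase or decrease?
Y decreases

Taking the partial derivative:
∂Y/∂Z = -24Z

∂Y/∂Z = -24Z < 0 (assuming positive values)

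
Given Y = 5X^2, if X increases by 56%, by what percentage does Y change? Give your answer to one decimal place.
143.4%

For Y = 5X^2:
If X → X(1 + 0.56)
Then Y → Y · (1 + 0.56)^2
     = Y · 2.4336

Percentage change = ((1 + 0.56)^2 − 1) × 100% ≈ 143.4%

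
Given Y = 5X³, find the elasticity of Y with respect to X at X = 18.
Elasticity = 3

Elasticity = (dY/dX) · (X/Y)

dY/dX = 15·X²
At X = 18: dY/dX = 4860, Y = 29160

Elasticity = 4860 · (18 / 29160) = 3

Interpretation: for a small percentage change in X, the percentage change in Y is approximately 3.00 times as large.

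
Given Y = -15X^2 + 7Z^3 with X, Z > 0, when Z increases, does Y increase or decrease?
Y increases

Taking the partial derivative:
∂Y/∂Z = 21Z^2

∂Y/∂Z = 21Z^2 > 0 (assuming positive values)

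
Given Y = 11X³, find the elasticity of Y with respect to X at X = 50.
Elasticity = 3

Elasticity = (dY/dX) · (X/Y)

dY/dX = 33·X²
At X = 50: dY/dX = 82500, Y = 1375000

Elasticity = 82500 · (50 / 1375000) = 3

Interpretation: for a small percentage change in X, the percentage change in Y is approximately 3.00 times as large.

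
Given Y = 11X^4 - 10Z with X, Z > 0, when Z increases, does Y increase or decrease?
Y decreases

Taking the partial derivative:
∂Y/∂Z = -10

∂Y/∂Z = -10 < 0 (assuming positive values)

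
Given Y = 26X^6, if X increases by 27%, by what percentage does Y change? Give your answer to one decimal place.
319.6%

For Y = 26X^6:
If X → X(1 + 0.27)
Then Y → Y · (1 + 0.27)^6
     ≈ Y · 4.1959

Percentage change = ((1 + 0.27)^6 − 1) × 100% ≈ 319.6%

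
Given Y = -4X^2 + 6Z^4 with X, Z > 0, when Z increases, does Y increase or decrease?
Y increases

Taking the partial derivative:
∂Y/∂Z = 24Z^3

∂Y/∂Z = 24Z^3 > 0 (assuming positive values)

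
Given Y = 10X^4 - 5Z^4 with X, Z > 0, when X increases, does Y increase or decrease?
Y increases

Taking the partial derivative:
∂Y/∂X = 40X^3

∂Y/∂X = 40X^3 > 0 (assuming positive values)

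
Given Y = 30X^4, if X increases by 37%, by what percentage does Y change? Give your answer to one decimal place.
252.3%

For Y = 30X^4:
If X → X(1 + 0.37)
Then Y → Y · (1 + 0.37)^4
     ≈ Y · 3.5228

Percentage change = ((1 + 0.37)^4 − 1) × 100% ≈ 252.3%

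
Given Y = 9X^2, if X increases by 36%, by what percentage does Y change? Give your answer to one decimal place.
85.0%

For Y = 9X^2:
If X → X(1 + 0.36)
Then Y → Y · (1 + 0.36)^2
     = Y · 1.8496

Percentage change = ((1 + 0.36)^2 − 1) × 100% ≈ 85.0%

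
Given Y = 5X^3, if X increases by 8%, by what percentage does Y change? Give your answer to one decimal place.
26.0%

For Y = 5X^3:
If X → X(1 + 0.08)
Then Y → Y · (1 + 0.08)^3
     ≈ Y · 1.2597

Percentage change = ((1 + 0.08)^3 − 1) × 100% ≈ 26.0%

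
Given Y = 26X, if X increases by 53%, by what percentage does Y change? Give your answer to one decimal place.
53.0%

For Y = 26X:
If X → X(1 + 0.53)
Then Y → Y · (1 + 0.53)^1
     = Y · 1.5300

Percentage change = ((1 + 0.53)^1 − 1) × 100% = 53.0%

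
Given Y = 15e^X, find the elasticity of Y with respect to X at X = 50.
Elasticity = 50

Elasticity = (dY/dX) · (X/Y)

dY/dX = 15·e^X
At X = 50: dY/dX = 15·e^50, Y = 15·e^50

Elasticity = (15·e^50) · (50 / (15·e^50)) = 50

Interpretation: for a small percentage change in X, the percentage change in Y is approximately 50.00 times as large.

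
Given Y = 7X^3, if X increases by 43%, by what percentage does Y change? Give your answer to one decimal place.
192.4%

For Y = 7X^3:
If X → X(1 + 0.43)
Then Y → Y · (1 + 0.43)^3
     ≈ Y · 2.9242

Percentage change = ((1 + 0.43)^3 − 1) × 100% ≈ 192.4%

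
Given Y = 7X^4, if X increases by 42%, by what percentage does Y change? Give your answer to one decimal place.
306.6%

For Y = 7X^4:
If X → X(1 + 0.42)
Then Y → Y · (1 + 0.42)^4
     ≈ Y · 4.0659

Percentage change = ((1 + 0.42)^4 − 1) × 100% ≈ 306.6%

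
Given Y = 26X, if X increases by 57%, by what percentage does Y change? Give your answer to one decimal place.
57.0%

For Y = 26X:
If X → X(1 + 0.57)
Then Y → Y · (1 + 0.57)^1
     = Y · 1.5700

Percentage change = ((1 + 0.57)^1 − 1) × 100% = 57.0%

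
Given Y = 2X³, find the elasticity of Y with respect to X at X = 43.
Elasticity = 3

Elasticity = (dY/dX) · (X/Y)

dY/dX = 6·X²
At X = 43: dY/dX = 11094, Y = 159014

Elasticity = 11094 · (43 / 159014) = 3

Interpretation: for a small percentage change in X, the percentage change in Y is approximately 3.00 times as large.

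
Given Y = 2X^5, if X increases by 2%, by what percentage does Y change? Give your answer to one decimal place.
10.4%

For Y = 2X^5:
If X → X(1 + 0.02)
Then Y → Y · (1 + 0.02)^5
     ≈ Y · 1.1041

Percentage change = ((1 + 0.02)^5 − 1) × 100% ≈ 10.4%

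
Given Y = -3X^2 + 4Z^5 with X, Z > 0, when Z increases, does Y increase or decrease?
Y increases

Taking the partial derivative:
∂Y/∂Z = 20Z^4

∂Y/∂Z = 20Z^4 > 0 (assuming positive values)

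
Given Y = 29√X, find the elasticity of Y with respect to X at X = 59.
Elasticity = 1/2

Elasticity = (dY/dX) · (X/Y)

dY/dX = 29/(2·√X)
At X = 59: dY/dX = 29·√59/118, Y = 29·√59

Elasticity = (29·√59/118) · (59 / (29·√59)) = 1/2

Interpretation: for a small percentage change in X, the percentage change in Y is approximately 0.50 times as large.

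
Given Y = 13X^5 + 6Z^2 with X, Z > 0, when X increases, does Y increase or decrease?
Y increases

Taking the partial derivative:
∂Y/∂X = 65X^4

∂Y/∂X = 65X^4 > 0 (assuming positive values)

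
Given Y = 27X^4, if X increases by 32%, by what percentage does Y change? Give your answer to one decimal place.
203.6%

For Y = 27X^4:
If X → X(1 + 0.32)
Then Y → Y · (1 + 0.32)^4
     ≈ Y · 3.0360

Percentage change = ((1 + 0.32)^4 − 1) × 100% ≈ 203.6%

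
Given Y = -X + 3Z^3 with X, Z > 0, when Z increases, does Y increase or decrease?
Y increases

Taking the partial derivative:
∂Y/∂Z = 9Z^2

∂Y/∂Z = 9Z^2 > 0 (assuming positive values)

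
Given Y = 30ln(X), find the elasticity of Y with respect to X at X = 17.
Elasticity = 1/ln(17) ≈ 0.3530

Elasticity = (dY/dX) · (X/Y)

dY/dX = 30/X
At X = 17: dY/dX = 30/17, Y = 30·ln(17)

Elasticity = (30/17) · (17 / (30·ln(17))) = 1/ln(17) ≈ 0.3530

Interpretation: for a small percentage change in X, the percentage change in Y is approximately 0.35 times as large.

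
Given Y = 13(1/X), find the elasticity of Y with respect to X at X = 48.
Elasticity = -1

Elasticity = (dY/dX) · (X/Y)

dY/dX = -13/X²
At X = 48: dY/dX = -13/2304, Y = 13/48

Elasticity = (-13/2304) · (48 / (13/48)) = -1

Interpretation: for a small percentage change in X, the percentage change in Y is approximately -1.00 times as large.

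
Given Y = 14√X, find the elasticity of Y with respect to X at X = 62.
Elasticity = 1/2

Elasticity = (dY/dX) · (X/Y)

dY/dX = 7/√X
At X = 62: dY/dX = 7·√62/62, Y = 14·√62

Elasticity = (7·√62/62) · (62 / (14·√62)) = 1/2

Interpretation: for a small percentage change in X, the percentage change in Y is approximately 0.50 times as large.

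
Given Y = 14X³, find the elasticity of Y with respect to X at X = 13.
Elasticity = 3

Elasticity = (dY/dX) · (X/Y)

dY/dX = 42·X²
At X = 13: dY/dX = 7098, Y = 30758

Elasticity = 7098 · (13 / 30758) = 3

Interpretation: for a small percentage change in X, the percentage change in Y is approximately 3.00 times as large.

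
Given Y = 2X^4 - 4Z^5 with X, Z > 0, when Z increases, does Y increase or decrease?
Y decreases

Taking the partial derivative:
∂Y/∂Z = -20Z^4

∂Y/∂Z = -20Z^4 < 0 (assuming positive values)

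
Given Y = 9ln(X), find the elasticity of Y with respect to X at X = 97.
Elasticity = 1/ln(97) ≈ 0.2186

Elasticity = (dY/dX) · (X/Y)

dY/dX = 9/X
At X = 97: dY/dX = 9/97, Y = 9·ln(97)

Elasticity = (9/97) · (97 / (9·ln(97))) = 1/ln(97) ≈ 0.2186

Interpretation: for a small percentage change in X, the percentage change in Y is approximately 0.22 times as large.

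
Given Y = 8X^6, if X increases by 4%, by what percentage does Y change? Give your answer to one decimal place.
26.5%

For Y = 8X^6:
If X → X(1 + 0.04)
Then Y → Y · (1 + 0.04)^6
     ≈ Y · 1.2653

Percentage change = ((1 + 0.04)^6 − 1) × 100% ≈ 26.5%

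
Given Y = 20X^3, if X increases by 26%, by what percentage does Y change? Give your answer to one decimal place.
100.0%

For Y = 20X^3:
If X → X(1 + 0.26)
Then Y → Y · (1 + 0.26)^3
     ≈ Y · 2.0004

Percentage change = ((1 + 0.26)^3 − 1) × 100% ≈ 100.0%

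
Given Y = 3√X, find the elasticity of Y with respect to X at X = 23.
Elasticity = 1/2

Elasticity = (dY/dX) · (X/Y)

dY/dX = 3/(2·√X)
At X = 23: dY/dX = 3·√23/46, Y = 3·√23

Elasticity = (3·√23/46) · (23 / (3·√23)) = 1/2

Interpretation: for a small percentage change in X, the percentage change in Y is approximately 0.50 times as large.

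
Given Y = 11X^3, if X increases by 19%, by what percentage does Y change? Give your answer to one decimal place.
68.5%

For Y = 11X^3:
If X → X(1 + 0.19)
Then Y → Y · (1 + 0.19)^3
     ≈ Y · 1.6852

Percentage change = ((1 + 0.19)^3 − 1) × 100% ≈ 68.5%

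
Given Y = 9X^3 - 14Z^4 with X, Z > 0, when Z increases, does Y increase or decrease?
Y decreases

Taking the partial derivative:
∂Y/∂Z = -56Z^3

∂Y/∂Z = -56Z^3 < 0 (assuming positive values)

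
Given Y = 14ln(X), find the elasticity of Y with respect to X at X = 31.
Elasticity = 1/ln(31) ≈ 0.2912

Elasticity = (dY/dX) · (X/Y)

dY/dX = 14/X
At X = 31: dY/dX = 14/31, Y = 14·ln(31)

Elasticity = (14/31) · (31 / (14·ln(31))) = 1/ln(31) ≈ 0.2912

Interpretation: for a small percentage change in X, the percentage change in Y is approximately 0.29 times as large.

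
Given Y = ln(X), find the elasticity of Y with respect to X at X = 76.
Elasticity = 1/ln(76) ≈ 0.2309

Elasticity = (dY/dX) · (X/Y)

dY/dX = 1/X
At X = 76: dY/dX = 1/76, Y = ln(76)

Elasticity = (1/76) · (76 / (ln(76))) = 1/ln(76) ≈ 0.2309

Interpretation: for a small percentage change in X, the percentage change in Y is approximately 0.23 times as large.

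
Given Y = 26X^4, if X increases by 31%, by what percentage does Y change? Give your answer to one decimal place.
194.5%

For Y = 26X^4:
If X → X(1 + 0.31)
Then Y → Y · (1 + 0.31)^4
     ≈ Y · 2.9450

Percentage change = ((1 + 0.31)^4 − 1) × 100% ≈ 194.5%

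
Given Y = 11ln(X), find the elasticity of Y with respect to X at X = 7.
Elasticity = 1/ln(7) ≈ 0.5139

Elasticity = (dY/dX) · (X/Y)

dY/dX = 11/X
At X = 7: dY/dX = 11/7, Y = 11·ln(7)

Elasticity = (11/7) · (7 / (11·ln(7))) = 1/ln(7) ≈ 0.5139

Interpretation: for a small percentage change in X, the percentage change in Y is approximately 0.51 times as large.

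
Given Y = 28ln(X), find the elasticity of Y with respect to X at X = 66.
Elasticity = 1/ln(66) ≈ 0.2387

Elasticity = (dY/dX) · (X/Y)

dY/dX = 28/X
At X = 66: dY/dX = 14/33, Y = 28·ln(66)

Elasticity = (14/33) · (66 / (28·ln(66))) = 1/ln(66) ≈ 0.2387

Interpretation: for a small percentage change in X, the percentage change in Y is approximately 0.24 times as large.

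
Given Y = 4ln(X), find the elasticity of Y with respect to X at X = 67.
Elasticity = 1/ln(67) ≈ 0.2378

Elasticity = (dY/dX) · (X/Y)

dY/dX = 4/X
At X = 67: dY/dX = 4/67, Y = 4·ln(67)

Elasticity = (4/67) · (67 / (4·ln(67))) = 1/ln(67) ≈ 0.2378

Interpretation: for a small percentage change in X, the percentage change in Y is approximately 0.24 times as large.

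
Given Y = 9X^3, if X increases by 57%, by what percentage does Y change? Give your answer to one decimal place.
287.0%

For Y = 9X^3:
If X → X(1 + 0.57)
Then Y → Y · (1 + 0.57)^3
     ≈ Y · 3.8699

Percentage change = ((1 + 0.57)^3 − 1) × 100% ≈ 287.0%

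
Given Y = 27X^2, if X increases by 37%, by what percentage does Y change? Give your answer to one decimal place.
87.7%

For Y = 27X^2:
If X → X(1 + 0.37)
Then Y → Y · (1 + 0.37)^2
     = Y · 1.8769

Percentage change = ((1 + 0.37)^2 − 1) × 100% ≈ 87.7%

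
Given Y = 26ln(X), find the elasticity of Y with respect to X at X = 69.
Elasticity = 1/ln(69) ≈ 0.2362

Elasticity = (dY/dX) · (X/Y)

dY/dX = 26/X
At X = 69: dY/dX = 26/69, Y = 26·ln(69)

Elasticity = (26/69) · (69 / (26·ln(69))) = 1/ln(69) ≈ 0.2362

Interpretation: for a small percentage change in X, the percentage change in Y is approximately 0.24 times as large.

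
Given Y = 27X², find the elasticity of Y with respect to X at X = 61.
Elasticity = 2

Elasticity = (dY/dX) · (X/Y)

dY/dX = 54·X
At X = 61: dY/dX = 3294, Y = 100467

Elasticity = 3294 · (61 / 100467) = 2

Interpretation: for a small percentage change in X, the percentage change in Y is approximately 2.00 times as large.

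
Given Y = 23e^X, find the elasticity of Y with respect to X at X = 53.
Elasticity = 53

Elasticity = (dY/dX) · (X/Y)

dY/dX = 23·e^X
At X = 53: dY/dX = 23·e^53, Y = 23·e^53

Elasticity = (23·e^53) · (53 / (23·e^53)) = 53

Interpretation: for a small percentage change in X, the percentage change in Y is approximately 53.00 times as large.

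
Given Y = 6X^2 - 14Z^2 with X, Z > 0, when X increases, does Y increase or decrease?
Y increases

Taking the partial derivative:
∂Y/∂X = 12X

∂Y/∂X = 12X > 0 (assuming positive values)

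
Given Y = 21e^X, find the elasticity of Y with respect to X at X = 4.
Elasticity = 4

Elasticity = (dY/dX) · (X/Y)

dY/dX = 21·e^X
At X = 4: dY/dX = 21·e^4, Y = 21·e^4

Elasticity = (21·e^4) · (4 / (21·e^4)) = 4

Interpretation: for a small percentage change in X, the percentage change in Y is approximately 4.00 times as large.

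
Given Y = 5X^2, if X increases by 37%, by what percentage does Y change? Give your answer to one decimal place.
87.7%

For Y = 5X^2:
If X → X(1 + 0.37)
Then Y → Y · (1 + 0.37)^2
     = Y · 1.8769

Percentage change = ((1 + 0.37)^2 − 1) × 100% ≈ 87.7%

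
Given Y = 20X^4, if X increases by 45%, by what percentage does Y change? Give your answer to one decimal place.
342.1%

For Y = 20X^4:
If X → X(1 + 0.45)
Then Y → Y · (1 + 0.45)^4
     ≈ Y · 4.4205

Percentage change = ((1 + 0.45)^4 − 1) × 100% ≈ 342.1%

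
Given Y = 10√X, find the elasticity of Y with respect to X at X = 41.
Elasticity = 1/2

Elasticity = (dY/dX) · (X/Y)

dY/dX = 5/√X
At X = 41: dY/dX = 5·√41/41, Y = 10·√41

Elasticity = (5·√41/41) · (41 / (10·√41)) = 1/2

Interpretation: for a small percentage change in X, the percentage change in Y is approximately 0.50 times as large.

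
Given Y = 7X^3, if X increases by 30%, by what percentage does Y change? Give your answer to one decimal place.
119.7%

For Y = 7X^3:
If X → X(1 + 0.3)
Then Y → Y · (1 + 0.3)^3
     = Y · 2.1970

Percentage change = ((1 + 0.3)^3 − 1) × 100% = 119.7%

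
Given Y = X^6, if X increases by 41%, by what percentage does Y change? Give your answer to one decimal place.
685.8%

For Y = X^6:
If X → X(1 + 0.41)
Then Y → Y · (1 + 0.41)^6
     ≈ Y · 7.8580

Percentage change = ((1 + 0.41)^6 − 1) × 100% ≈ 685.8%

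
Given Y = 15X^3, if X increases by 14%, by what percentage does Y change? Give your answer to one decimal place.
48.2%

For Y = 15X^3:
If X → X(1 + 0.14)
Then Y → Y · (1 + 0.14)^3
     ≈ Y · 1.4815

Percentage change = ((1 + 0.14)^3 − 1) × 100% ≈ 48.2%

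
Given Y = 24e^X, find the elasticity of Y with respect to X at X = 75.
Elasticity = 75

Elasticity = (dY/dX) · (X/Y)

dY/dX = 24·e^X
At X = 75: dY/dX = 24·e^75, Y = 24·e^75

Elasticity = (24·e^75) · (75 / (24·e^75)) = 75

Interpretation: for a small percentage change in X, the percentage change in Y is approximately 75.00 times as large.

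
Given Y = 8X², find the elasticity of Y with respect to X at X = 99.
Elasticity = 2

Elasticity = (dY/dX) · (X/Y)

dY/dX = 16·X
At X = 99: dY/dX = 1584, Y = 78408

Elasticity = 1584 · (99 / 78408) = 2

Interpretation: for a small percentage change in X, the percentage change in Y is approximately 2.00 times as large.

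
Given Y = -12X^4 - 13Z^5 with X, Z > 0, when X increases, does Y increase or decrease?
Y decreases

Taking the partial derivative:
∂Y/∂X = -48X^3

∂Y/∂X = -48X^3 < 0 (assuming positive values)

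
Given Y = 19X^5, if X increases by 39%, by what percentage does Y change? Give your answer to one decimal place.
418.9%

For Y = 19X^5:
If X → X(1 + 0.39)
Then Y → Y · (1 + 0.39)^5
     ≈ Y · 5.1889

Percentage change = ((1 + 0.39)^5 − 1) × 100% ≈ 418.9%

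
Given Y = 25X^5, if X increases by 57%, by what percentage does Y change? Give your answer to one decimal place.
853.9%

For Y = 25X^5:
If X → X(1 + 0.57)
Then Y → Y · (1 + 0.57)^5
     ≈ Y · 9.5389

Percentage change = ((1 + 0.57)^5 − 1) × 100% ≈ 853.9%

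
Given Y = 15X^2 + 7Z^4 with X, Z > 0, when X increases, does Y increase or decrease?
Y increases

Taking the partial derivative:
∂Y/∂X = 30X

∂Y/∂X = 30X > 0 (assuming positive values)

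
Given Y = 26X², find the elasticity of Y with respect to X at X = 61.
Elasticity = 2

Elasticity = (dY/dX) · (X/Y)

dY/dX = 52·X
At X = 61: dY/dX = 3172, Y = 96746

Elasticity = 3172 · (61 / 96746) = 2

Interpretation: for a small percentage change in X, the percentage change in Y is approximately 2.00 times as large.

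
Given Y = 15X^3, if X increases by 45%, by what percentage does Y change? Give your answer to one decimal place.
204.9%

For Y = 15X^3:
If X → X(1 + 0.45)
Then Y → Y · (1 + 0.45)^3
     ≈ Y · 3.0486

Percentage change = ((1 + 0.45)^3 − 1) × 100% ≈ 204.9%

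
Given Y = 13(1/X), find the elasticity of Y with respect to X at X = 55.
Elasticity = -1

Elasticity = (dY/dX) · (X/Y)

dY/dX = -13/X²
At X = 55: dY/dX = -13/3025, Y = 13/55

Elasticity = (-13/3025) · (55 / (13/55)) = -1

Interpretation: for a small percentage change in X, the percentage change in Y is approximately -1.00 times as large.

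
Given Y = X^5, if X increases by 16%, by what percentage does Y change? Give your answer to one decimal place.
110.0%

For Y = X^5:
If X → X(1 + 0.16)
Then Y → Y · (1 + 0.16)^5
     ≈ Y · 2.1003

Percentage change = ((1 + 0.16)^5 − 1) × 100% ≈ 110.0%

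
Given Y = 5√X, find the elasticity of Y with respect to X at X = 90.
Elasticity = 1/2

Elasticity = (dY/dX) · (X/Y)

dY/dX = 5/(2·√X)
At X = 90: dY/dX = √10/12, Y = 15·√10

Elasticity = (√10/12) · (90 / (15·√10)) = 1/2

Interpretation: for a small percentage change in X, the percentage change in Y is approximately 0.50 times as large.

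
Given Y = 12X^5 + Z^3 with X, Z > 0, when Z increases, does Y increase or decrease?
Y increases

Taking the partial derivative:
∂Y/∂Z = 3Z^2

∂Y/∂Z = 3Z^2 > 0 (assuming positive values)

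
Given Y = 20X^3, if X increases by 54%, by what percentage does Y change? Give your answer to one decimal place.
265.2%

For Y = 20X^3:
If X → X(1 + 0.54)
Then Y → Y · (1 + 0.54)^3
     ≈ Y · 3.6523

Percentage change = ((1 + 0.54)^3 − 1) × 100% ≈ 265.2%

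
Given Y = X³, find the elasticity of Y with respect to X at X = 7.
Elasticity = 3

Elasticity = (dY/dX) · (X/Y)

dY/dX = 3·X²
At X = 7: dY/dX = 147, Y = 343

Elasticity = 147 · (7 / 343) = 3

Interpretation: for a small percentage change in X, the percentage change in Y is approximately 3.00 times as large.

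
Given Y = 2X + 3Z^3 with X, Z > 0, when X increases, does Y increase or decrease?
Y increases

Taking the partial derivative:
∂Y/∂X = 2

∂Y/∂X = 2 > 0 (assuming positive values)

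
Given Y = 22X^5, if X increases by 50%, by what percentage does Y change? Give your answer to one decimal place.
659.4%

For Y = 22X^5:
If X → X(1 + 0.5)
Then Y → Y · (1 + 0.5)^5
     ≈ Y · 7.5938

Percentage change = ((1 + 0.5)^5 − 1) × 100% ≈ 659.4%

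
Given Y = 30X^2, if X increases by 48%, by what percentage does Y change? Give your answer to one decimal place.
119.0%

For Y = 30X^2:
If X → X(1 + 0.48)
Then Y → Y · (1 + 0.48)^2
     = Y · 2.1904

Percentage change = ((1 + 0.48)^2 − 1) × 100% ≈ 119.0%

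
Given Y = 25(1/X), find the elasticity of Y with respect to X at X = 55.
Elasticity = -1

Elasticity = (dY/dX) · (X/Y)

dY/dX = -25/X²
At X = 55: dY/dX = -1/121, Y = 5/11

Elasticity = (-1/121) · (55 / (5/11)) = -1

Interpretation: for a small percentage change in X, the percentage change in Y is approximately -1.00 times as large.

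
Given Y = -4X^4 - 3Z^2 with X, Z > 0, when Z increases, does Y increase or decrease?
Y decreases

Taking the partial derivative:
∂Y/∂Z = -6Z

∂Y/∂Z = -6Z < 0 (assuming positive values)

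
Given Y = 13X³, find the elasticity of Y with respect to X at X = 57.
Elasticity = 3

Elasticity = (dY/dX) · (X/Y)

dY/dX = 39·X²
At X = 57: dY/dX = 126711, Y = 2407509

Elasticity = 126711 · (57 / 2407509) = 3

Interpretation: for a small percentage change in X, the percentage change in Y is approximately 3.00 times as large.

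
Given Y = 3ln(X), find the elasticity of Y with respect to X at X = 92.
Elasticity = 1/ln(92) ≈ 0.2212

Elasticity = (dY/dX) · (X/Y)

dY/dX = 3/X
At X = 92: dY/dX = 3/92, Y = 3·ln(92)

Elasticity = (3/92) · (92 / (3·ln(92))) = 1/ln(92) ≈ 0.2212

Interpretation: for a small percentage change in X, the percentage change in Y is approximately 0.22 times as large.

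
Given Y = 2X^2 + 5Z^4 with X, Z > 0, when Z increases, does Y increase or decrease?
Y increases

Taking the partial derivative:
∂Y/∂Z = 20Z^3

∂Y/∂Z = 20Z^3 > 0 (assuming positive values)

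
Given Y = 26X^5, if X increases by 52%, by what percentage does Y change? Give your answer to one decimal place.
711.4%

For Y = 26X^5:
If X → X(1 + 0.52)
Then Y → Y · (1 + 0.52)^5
     ≈ Y · 8.1137

Percentage change = ((1 + 0.52)^5 − 1) × 100% ≈ 711.4%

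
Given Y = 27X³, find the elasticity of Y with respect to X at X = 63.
Elasticity = 3

Elasticity = (dY/dX) · (X/Y)

dY/dX = 81·X²
At X = 63: dY/dX = 321489, Y = 6751269

Elasticity = 321489 · (63 / 6751269) = 3

Interpretation: for a small percentage change in X, the percentage change in Y is approximately 3.00 times as large.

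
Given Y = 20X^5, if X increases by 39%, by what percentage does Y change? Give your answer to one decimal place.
418.9%

For Y = 20X^5:
If X → X(1 + 0.39)
Then Y → Y · (1 + 0.39)^5
     ≈ Y · 5.1889

Percentage change = ((1 + 0.39)^5 − 1) × 100% ≈ 418.9%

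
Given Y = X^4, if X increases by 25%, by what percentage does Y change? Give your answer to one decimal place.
144.1%

For Y = X^4:
If X → X(1 + 0.25)
Then Y → Y · (1 + 0.25)^4
     ≈ Y · 2.4414

Percentage change = ((1 + 0.25)^4 − 1) × 100% ≈ 144.1%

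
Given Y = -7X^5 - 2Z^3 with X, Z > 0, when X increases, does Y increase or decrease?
Y decreases

Taking the partial derivative:
∂Y/∂X = -35X^4

∂Y/∂X = -35X^4 < 0 (assuming positive values)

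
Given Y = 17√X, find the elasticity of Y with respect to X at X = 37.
Elasticity = 1/2

Elasticity = (dY/dX) · (X/Y)

dY/dX = 17/(2·√X)
At X = 37: dY/dX = 17·√37/74, Y = 17·√37

Elasticity = (17·√37/74) · (37 / (17·√37)) = 1/2

Interpretation: for a small percentage change in X, the percentage change in Y is approximately 0.50 times as large.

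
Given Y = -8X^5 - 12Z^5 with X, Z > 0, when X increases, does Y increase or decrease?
Y decreases

Taking the partial derivative:
∂Y/∂X = -40X^4

∂Y/∂X = -40X^4 < 0 (assuming positive values)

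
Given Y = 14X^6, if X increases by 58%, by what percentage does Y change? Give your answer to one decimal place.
1455.8%

For Y = 14X^6:
If X → X(1 + 0.58)
Then Y → Y · (1 + 0.58)^6
     ≈ Y · 15.5576

Percentage change = ((1 + 0.58)^6 − 1) × 100% ≈ 1455.8%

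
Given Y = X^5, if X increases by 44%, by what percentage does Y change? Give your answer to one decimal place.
519.2%

For Y = X^5:
If X → X(1 + 0.44)
Then Y → Y · (1 + 0.44)^5
     ≈ Y · 6.1917

Percentage change = ((1 + 0.44)^5 − 1) × 100% ≈ 519.2%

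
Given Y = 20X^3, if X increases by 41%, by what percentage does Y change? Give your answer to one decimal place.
180.3%

For Y = 20X^3:
If X → X(1 + 0.41)
Then Y → Y · (1 + 0.41)^3
     ≈ Y · 2.8032

Percentage change = ((1 + 0.41)^3 − 1) × 100% ≈ 180.3%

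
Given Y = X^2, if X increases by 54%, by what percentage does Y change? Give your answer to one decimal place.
137.2%

For Y = X^2:
If X → X(1 + 0.54)
Then Y → Y · (1 + 0.54)^2
     = Y · 2.3716

Percentage change = ((1 + 0.54)^2 − 1) × 100% ≈ 137.2%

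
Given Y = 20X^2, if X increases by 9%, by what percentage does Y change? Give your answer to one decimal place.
18.8%

For Y = 20X^2:
If X → X(1 + 0.09)
Then Y → Y · (1 + 0.09)^2
     = Y · 1.1881

Percentage change = ((1 + 0.09)^2 − 1) × 100% ≈ 18.8%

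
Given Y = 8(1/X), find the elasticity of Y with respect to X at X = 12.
Elasticity = -1

Elasticity = (dY/dX) · (X/Y)

dY/dX = -8/X²
At X = 12: dY/dX = -1/18, Y = 2/3

Elasticity = (-1/18) · (12 / (2/3)) = -1

Interpretation: for a small percentage change in X, the percentage change in Y is approximately -1.00 times as large.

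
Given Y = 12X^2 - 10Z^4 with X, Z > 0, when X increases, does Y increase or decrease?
Y increases

Taking the partial derivative:
∂Y/∂X = 24X

∂Y/∂X = 24X > 0 (assuming positive values)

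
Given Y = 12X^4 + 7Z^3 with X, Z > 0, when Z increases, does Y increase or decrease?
Y increases

Taking the partial derivative:
∂Y/∂Z = 21Z^2

∂Y/∂Z = 21Z^2 > 0 (assuming positive values)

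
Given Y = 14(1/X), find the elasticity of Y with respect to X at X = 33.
Elasticity = -1

Elasticity = (dY/dX) · (X/Y)

dY/dX = -14/X²
At X = 33: dY/dX = -14/1089, Y = 14/33

Elasticity = (-14/1089) · (33 / (14/33)) = -1

Interpretation: for a small percentage change in X, the percentage change in Y is approximately -1.00 times as large.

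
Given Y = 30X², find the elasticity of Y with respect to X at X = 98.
Elasticity = 2

Elasticity = (dY/dX) · (X/Y)

dY/dX = 60·X
At X = 98: dY/dX = 5880, Y = 288120

Elasticity = 5880 · (98 / 288120) = 2

Interpretation: for a small percentage change in X, the percentage change in Y is approximately 2.00 times as large.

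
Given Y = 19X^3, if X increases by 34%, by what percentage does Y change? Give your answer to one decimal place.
140.6%

For Y = 19X^3:
If X → X(1 + 0.34)
Then Y → Y · (1 + 0.34)^3
     ≈ Y · 2.4061

Percentage change = ((1 + 0.34)^3 − 1) × 100% ≈ 140.6%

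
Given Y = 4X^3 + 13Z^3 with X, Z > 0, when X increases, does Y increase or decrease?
Y increases

Taking the partial derivative:
∂Y/∂X = 12X^2

∂Y/∂X = 12X^2 > 0 (assuming positive values)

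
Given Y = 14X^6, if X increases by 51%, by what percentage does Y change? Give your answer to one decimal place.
1085.4%

For Y = 14X^6:
If X → X(1 + 0.51)
Then Y → Y · (1 + 0.51)^6
     ≈ Y · 11.8539

Percentage change = ((1 + 0.51)^6 − 1) × 100% ≈ 1085.4%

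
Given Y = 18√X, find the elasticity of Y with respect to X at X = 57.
Elasticity = 1/2

Elasticity = (dY/dX) · (X/Y)

dY/dX = 9/√X
At X = 57: dY/dX = 3·√57/19, Y = 18·√57

Elasticity = (3·√57/19) · (57 / (18·√57)) = 1/2

Interpretation: for a small percentage change in X, the percentage change in Y is approximately 0.50 times as large.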